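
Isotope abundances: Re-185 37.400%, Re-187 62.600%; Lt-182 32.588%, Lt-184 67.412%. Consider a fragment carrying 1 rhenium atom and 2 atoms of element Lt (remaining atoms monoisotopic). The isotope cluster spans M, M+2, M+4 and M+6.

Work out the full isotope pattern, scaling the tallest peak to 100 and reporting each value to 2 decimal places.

Rhenium pattern (n=1): 0.3740 : 0.6260
Element Lt pattern (n=2): 0.10619777 : 0.43936445 : 0.45443777
Convolve the two distributions (both contribute in 2-u steps):
  M: 0.3740×0.10619777 = 0.039718
  M+2: 0.3740×0.43936445 + 0.6260×0.10619777 = 0.230802
  M+4: 0.3740×0.45443777 + 0.6260×0.43936445 = 0.445002
  M+6: 0.6260×0.45443777 = 0.284478
Scale to base peak (0.445002) = 100: 8.93 : 51.87 : 100.00 : 63.93

8.93 : 51.87 : 100.00 : 63.93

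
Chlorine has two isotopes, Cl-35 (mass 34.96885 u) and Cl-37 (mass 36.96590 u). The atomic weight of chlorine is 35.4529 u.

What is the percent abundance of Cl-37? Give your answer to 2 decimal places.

24.24%

Let x be the fractional abundance of Cl-35; then Cl-37 has abundance 1 − x.
34.96885·x + 36.96590·(1 − x) = 35.4529
(34.96885 − 36.96590)·x = 35.4529 − 36.96590
x = -1.51300 / -1.99705 = 0.75762 → 75.76% Cl-35, 24.24% Cl-37.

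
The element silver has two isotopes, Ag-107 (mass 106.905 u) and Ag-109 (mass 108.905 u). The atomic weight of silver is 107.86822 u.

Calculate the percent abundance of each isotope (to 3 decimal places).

With x = fraction of Ag-107 (so Ag-109 is 1 − x):
106.905·x + 108.905·(1 − x) = 107.86822
(106.905 − 108.905)·x = 107.86822 − 108.905
x = -1.03678 / -2.000 = 0.51839 → 51.839% Ag-107, 48.161% Ag-109.

Ag-107: 51.839%, Ag-109: 48.161%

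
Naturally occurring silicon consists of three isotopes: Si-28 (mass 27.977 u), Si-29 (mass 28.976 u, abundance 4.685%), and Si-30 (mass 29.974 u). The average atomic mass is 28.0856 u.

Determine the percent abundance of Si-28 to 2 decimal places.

Let x and y be the fractions of Si-28 and Si-30. Then x + y = 1 − 0.04685 = 0.95315 and 27.977x + 29.974y = 28.0856 − 0.04685×28.976 = 26.7280744.
Substituting: 27.977x + 29.974(0.95315 − x) = 26.7280744
(27.977 − 29.974)x = -1.8416437  ⇒  x = 0.92221, y = 0.03094
Si-28: 92.22%, Si-30: 3.09%.

92.22%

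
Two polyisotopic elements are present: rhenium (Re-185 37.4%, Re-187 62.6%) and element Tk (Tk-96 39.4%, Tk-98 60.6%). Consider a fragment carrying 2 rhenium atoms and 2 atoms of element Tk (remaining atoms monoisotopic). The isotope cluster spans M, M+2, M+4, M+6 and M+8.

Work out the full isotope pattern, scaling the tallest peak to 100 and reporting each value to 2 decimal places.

Rhenium pattern (n=2): 0.139876 : 0.468248 : 0.391876
Element Tk pattern (n=2): 0.155236 : 0.477528 : 0.367236
Convolve the two distributions (both contribute in 2-u steps):
  M: 0.139876×0.155236 = 0.021714
  M+2: 0.139876×0.477528 + 0.468248×0.155236 = 0.139484
  M+4: 0.139876×0.367236 + 0.468248×0.477528 + 0.391876×0.155236 = 0.335802
  M+6: 0.468248×0.367236 + 0.391876×0.477528 = 0.359089
  M+8: 0.391876×0.367236 = 0.143911
Scale to base peak (0.359089) = 100: 6.05 : 38.84 : 93.51 : 100.00 : 40.08

6.05 : 38.84 : 93.51 : 100.00 : 40.08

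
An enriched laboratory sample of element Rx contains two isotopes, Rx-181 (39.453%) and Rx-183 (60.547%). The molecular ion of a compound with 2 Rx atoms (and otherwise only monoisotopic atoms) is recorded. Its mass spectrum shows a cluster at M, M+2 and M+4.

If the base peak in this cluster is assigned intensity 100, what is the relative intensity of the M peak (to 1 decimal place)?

(0.39453 + 0.60547)^2 gives M 0.1557, M+2 0.4778, M+4 0.3666; the largest is M+2.
P(M+2) = C(2,1) × 0.39453^1 × 0.60547^1 = 2 × 0.39453 × 0.60547 = 0.477752 (base)
P(M) = C(2,0) × 0.39453^2 × 0.60547^0 = 1 × 0.15565392 × 1.0000 = 0.155654
Relative intensity = 0.155654 / 0.477752 × 100 = 32.6

32.6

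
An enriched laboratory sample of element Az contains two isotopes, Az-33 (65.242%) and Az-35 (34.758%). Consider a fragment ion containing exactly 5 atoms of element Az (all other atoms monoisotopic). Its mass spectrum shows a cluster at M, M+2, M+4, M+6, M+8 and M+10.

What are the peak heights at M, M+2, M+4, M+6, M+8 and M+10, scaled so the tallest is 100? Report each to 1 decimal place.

Expanding (0.65242 + 0.34758)^5:
P(M) = 0.65242^5 = 0.118205
P(M+2) = 5 × 0.65242^4 × 0.34758^1 = 0.314872
P(M+4) = 10 × 0.65242^3 × 0.34758^2 = 0.335499
P(M+6) = 10 × 0.65242^2 × 0.34758^3 = 0.178739
P(M+8) = 5 × 0.65242^1 × 0.34758^4 = 0.047612
P(M+10) = 0.34758^5 = 0.005073
The M+4 peak is largest (0.335499); scaling to 100 gives 35.2 : 93.9 : 100.0 : 53.3 : 14.2 : 1.5.

35.2 : 93.9 : 100.0 : 53.3 : 14.2 : 1.5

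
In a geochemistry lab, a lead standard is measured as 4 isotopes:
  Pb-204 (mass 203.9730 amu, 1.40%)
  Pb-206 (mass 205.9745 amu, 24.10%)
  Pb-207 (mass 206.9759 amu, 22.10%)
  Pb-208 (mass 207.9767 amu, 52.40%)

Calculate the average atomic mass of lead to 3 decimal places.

Weight each isotope mass by its fractional abundance: 0.0140 × 203.9730 + 0.2410 × 205.9745 + 0.2210 × 206.9759 + 0.5240 × 207.9767
= 2.85562 + 49.63985 + 45.74167 + 108.97979 = 207.21693 amu

207.217 amu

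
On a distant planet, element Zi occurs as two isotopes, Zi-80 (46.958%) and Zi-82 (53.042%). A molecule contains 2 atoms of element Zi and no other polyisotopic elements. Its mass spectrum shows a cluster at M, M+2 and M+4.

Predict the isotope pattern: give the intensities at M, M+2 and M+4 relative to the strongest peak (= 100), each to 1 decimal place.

Each Zi atom is independently Zi-80 (p = 0.46958) or Zi-82 (q = 0.53042); the cluster is the binomial expansion (p + q)^2.
P(M) = 0.46958^2 = 0.220505
P(M+2) = 2 × 0.46958^1 × 0.53042^1 = 0.498149
P(M+4) = 0.53042^2 = 0.281345
The M+2 peak is largest (0.498149); scaling to 100 gives 44.3 : 100.0 : 56.5.

44.3 : 100.0 : 56.5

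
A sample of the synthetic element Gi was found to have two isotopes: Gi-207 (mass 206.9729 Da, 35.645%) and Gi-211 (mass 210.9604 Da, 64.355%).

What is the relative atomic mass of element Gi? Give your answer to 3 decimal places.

Weight each isotope mass by its fractional abundance: 0.35645 × 206.9729 + 0.64355 × 210.9604
= 73.77549 + 135.76357 = 209.53906 Da

209.539 Da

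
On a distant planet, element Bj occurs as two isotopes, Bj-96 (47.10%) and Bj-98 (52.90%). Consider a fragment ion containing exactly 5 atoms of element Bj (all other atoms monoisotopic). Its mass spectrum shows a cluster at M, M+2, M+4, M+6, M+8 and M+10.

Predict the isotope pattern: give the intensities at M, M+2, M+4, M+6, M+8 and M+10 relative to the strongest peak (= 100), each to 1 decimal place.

7.1 : 39.6 : 89.0 : 100.0 : 56.2 : 12.6

Expanding (0.4710 + 0.5290)^5:
P(M) = 0.4710^5 = 0.023180
P(M+2) = 5 × 0.4710^4 × 0.5290^1 = 0.130170
P(M+4) = 10 × 0.4710^3 × 0.5290^2 = 0.292398
P(M+6) = 10 × 0.4710^2 × 0.5290^3 = 0.328404
P(M+8) = 5 × 0.4710^1 × 0.5290^4 = 0.184422
P(M+10) = 0.5290^5 = 0.041427
The M+6 peak is largest (0.328404); scaling to 100 gives 7.1 : 39.6 : 89.0 : 100.0 : 56.2 : 12.6.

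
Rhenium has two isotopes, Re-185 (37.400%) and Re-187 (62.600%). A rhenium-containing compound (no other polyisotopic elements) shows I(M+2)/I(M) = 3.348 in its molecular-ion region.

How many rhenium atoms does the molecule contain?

With n Re atoms, P(M+2)/P(M) = C(n,1)·p^(n−1)q / p^n = n·q/p = n · 0.62600/0.37400.
n = 3.348 × 0.37400/0.62600 = 2.00 ≈ 2

2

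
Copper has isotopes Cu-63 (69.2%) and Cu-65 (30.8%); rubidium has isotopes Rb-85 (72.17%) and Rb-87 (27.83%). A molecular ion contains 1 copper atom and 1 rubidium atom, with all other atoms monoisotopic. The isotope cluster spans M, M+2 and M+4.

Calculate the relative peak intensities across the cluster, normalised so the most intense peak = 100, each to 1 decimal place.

Copper pattern (n=1): 0.6920 : 0.3080
Rubidium pattern (n=1): 0.7217 : 0.2783
Convolve the two distributions (both contribute in 2-u steps):
  M: 0.6920×0.7217 = 0.499416
  M+2: 0.6920×0.2783 + 0.3080×0.7217 = 0.414867
  M+4: 0.3080×0.2783 = 0.085716
Scale to base peak (0.499416) = 100: 100.0 : 83.1 : 17.2

100.0 : 83.1 : 17.2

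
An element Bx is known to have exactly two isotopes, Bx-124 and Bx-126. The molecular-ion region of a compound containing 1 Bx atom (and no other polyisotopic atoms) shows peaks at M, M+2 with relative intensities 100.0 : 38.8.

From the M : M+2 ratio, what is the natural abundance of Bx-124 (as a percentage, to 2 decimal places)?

If p is the fraction of Bx that is Bx-124, then I(M+2)/I(M) = [C(1,1)·p^0·(1−p)] / p^1 = 1·(1−p)/p = 38.8/100.0 = 0.3880
(1−p)/p = 0.3880/1 = 0.3880  ⇒  p = 1/(1 + 0.3880) = 0.7205
Bx-124: 72.05%, Bx-126: 27.95%.

72.05%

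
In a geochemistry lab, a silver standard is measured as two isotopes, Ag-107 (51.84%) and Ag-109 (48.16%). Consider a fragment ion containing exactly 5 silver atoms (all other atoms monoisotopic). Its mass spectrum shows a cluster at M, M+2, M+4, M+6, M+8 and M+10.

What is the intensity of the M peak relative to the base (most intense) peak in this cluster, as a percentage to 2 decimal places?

(0.5184 + 0.4816)^5 gives M 0.0374, M+2 0.1739, M+4 0.3231, M+6 0.3002, M+8 0.1394, M+10 0.0259; the largest is M+4.
P(M+4) = C(5,2) × 0.5184^3 × 0.4816^2 = 10 × 0.13931407 × 0.23193856 = 0.323123 (base)
P(M) = C(5,0) × 0.5184^5 × 0.4816^0 = 1 × 0.03743906 × 1.0000 = 0.037439
Relative intensity = 0.037439 / 0.323123 × 100 = 11.59

11.59%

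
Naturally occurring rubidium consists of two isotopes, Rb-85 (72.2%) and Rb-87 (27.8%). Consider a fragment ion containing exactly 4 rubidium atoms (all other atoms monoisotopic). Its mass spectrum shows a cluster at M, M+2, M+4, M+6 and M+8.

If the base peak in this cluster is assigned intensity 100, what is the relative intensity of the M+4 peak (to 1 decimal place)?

Term probabilities: M 0.2717, M+2 0.4185, M+4 0.2417, M+6 0.0620, M+8 0.0060. Base peak = M+2.
P(M+2) = C(4,1) × 0.722^3 × 0.278^1 = 4 × 0.37636705 × 0.2780 = 0.418520 (base)
P(M+4) = C(4,2) × 0.722^2 × 0.278^2 = 6 × 0.521284 × 0.077284 = 0.241721
Relative intensity = 0.241721 / 0.418520 × 100 = 57.8

57.8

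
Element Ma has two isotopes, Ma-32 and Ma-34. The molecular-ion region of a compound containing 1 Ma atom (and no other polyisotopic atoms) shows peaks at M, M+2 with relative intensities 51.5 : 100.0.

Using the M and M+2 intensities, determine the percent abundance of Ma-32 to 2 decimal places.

33.99%

Write p for the Ma-32 fraction. I(M+2)/I(M) = [C(1,1)·p^0·(1−p)] / p^1 = 1·(1−p)/p = 100.0/51.5 = 1.9417
(1−p)/p = 1.9417/1 = 1.9417  ⇒  p = 1/(1 + 1.9417) = 0.3399
Ma-32: 33.99%, Ma-34: 66.01%.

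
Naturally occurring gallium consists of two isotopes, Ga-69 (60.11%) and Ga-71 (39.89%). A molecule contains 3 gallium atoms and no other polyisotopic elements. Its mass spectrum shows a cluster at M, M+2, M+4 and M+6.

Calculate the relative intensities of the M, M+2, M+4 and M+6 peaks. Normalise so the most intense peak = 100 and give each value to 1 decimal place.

50.2 : 100.0 : 66.4 : 14.7

Each Ga atom is independently Ga-69 (p = 0.6011) or Ga-71 (q = 0.3989); the cluster is the binomial expansion (p + q)^3.
P(M) = 0.6011^3 = 0.217190
P(M+2) = 3 × 0.6011^2 × 0.3989^1 = 0.432393
P(M+4) = 3 × 0.6011^1 × 0.3989^2 = 0.286943
P(M+6) = 0.3989^3 = 0.063473
The M+2 peak is largest (0.432393); scaling to 100 gives 50.2 : 100.0 : 66.4 : 14.7.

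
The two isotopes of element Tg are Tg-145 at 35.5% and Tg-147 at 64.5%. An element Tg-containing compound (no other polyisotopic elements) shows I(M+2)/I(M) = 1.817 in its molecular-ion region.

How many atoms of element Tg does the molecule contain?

1

The M+2/M ratio from n Tg atoms is n · q/p = n · 0.645/0.355.
n = 1.817 × 0.355/0.645 = 1.00 ≈ 1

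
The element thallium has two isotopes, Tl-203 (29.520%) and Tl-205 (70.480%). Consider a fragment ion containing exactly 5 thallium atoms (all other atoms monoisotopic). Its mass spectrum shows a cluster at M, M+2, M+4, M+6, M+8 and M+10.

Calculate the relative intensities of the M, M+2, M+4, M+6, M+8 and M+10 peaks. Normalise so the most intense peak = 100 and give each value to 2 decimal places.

0.62 : 7.35 : 35.09 : 83.77 : 100.00 : 47.75

Expanding (0.29520 + 0.70480)^5:
P(M) = 0.29520^5 = 0.002242
P(M+2) = 5 × 0.29520^4 × 0.70480^1 = 0.026761
P(M+4) = 10 × 0.29520^3 × 0.70480^2 = 0.127785
P(M+6) = 10 × 0.29520^2 × 0.70480^3 = 0.305092
P(M+8) = 5 × 0.29520^1 × 0.70480^4 = 0.364208
P(M+10) = 0.70480^5 = 0.173912
The M+8 peak is largest (0.364208); scaling to 100 gives 0.62 : 7.35 : 35.09 : 83.77 : 100.00 : 47.75.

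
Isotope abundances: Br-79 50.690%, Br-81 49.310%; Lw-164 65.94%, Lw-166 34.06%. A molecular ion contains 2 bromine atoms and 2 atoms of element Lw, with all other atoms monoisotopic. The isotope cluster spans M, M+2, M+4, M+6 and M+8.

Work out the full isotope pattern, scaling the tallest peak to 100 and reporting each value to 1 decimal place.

31.0 : 92.4 : 100.0 : 46.4 : 7.8

Bromine pattern (n=2): 0.25694761 : 0.49990478 : 0.24314761
Element Lw pattern (n=2): 0.43480836 : 0.44918328 : 0.11600836
Convolve the two distributions (both contribute in 2-u steps):
  M: 0.25694761×0.43480836 = 0.111723
  M+2: 0.25694761×0.44918328 + 0.49990478×0.43480836 = 0.332779
  M+4: 0.25694761×0.11600836 + 0.49990478×0.44918328 + 0.24314761×0.43480836 = 0.360080
  M+6: 0.49990478×0.11600836 + 0.24314761×0.44918328 = 0.167211
  M+8: 0.24314761×0.11600836 = 0.028207
Scale to base peak (0.360080) = 100: 31.0 : 92.4 : 100.0 : 46.4 : 7.8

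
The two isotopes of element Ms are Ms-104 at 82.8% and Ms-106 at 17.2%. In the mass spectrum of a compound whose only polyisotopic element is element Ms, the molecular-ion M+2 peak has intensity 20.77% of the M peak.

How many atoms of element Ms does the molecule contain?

1

With n Ms atoms, P(M+2)/P(M) = C(n,1)·p^(n−1)q / p^n = n·q/p = n · 0.172/0.828.
n = 0.2077 × 0.828/0.172 = 1.00 ≈ 1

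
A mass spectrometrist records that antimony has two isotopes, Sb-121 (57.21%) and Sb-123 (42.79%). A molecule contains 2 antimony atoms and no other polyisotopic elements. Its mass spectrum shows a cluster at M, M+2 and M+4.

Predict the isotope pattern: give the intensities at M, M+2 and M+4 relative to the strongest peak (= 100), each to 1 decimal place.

66.8 : 100.0 : 37.4

Expanding (0.5721 + 0.4279)^2:
P(M) = 0.5721^2 = 0.327298
P(M+2) = 2 × 0.5721^1 × 0.4279^1 = 0.489603
P(M+4) = 0.4279^2 = 0.183098
The M+2 peak is largest (0.489603); scaling to 100 gives 66.8 : 100.0 : 37.4.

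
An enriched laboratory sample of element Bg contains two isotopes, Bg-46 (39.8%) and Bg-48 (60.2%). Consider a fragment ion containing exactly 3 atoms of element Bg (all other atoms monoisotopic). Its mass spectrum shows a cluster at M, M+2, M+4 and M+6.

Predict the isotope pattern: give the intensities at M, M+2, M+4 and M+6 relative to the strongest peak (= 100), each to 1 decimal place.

Expanding (0.398 + 0.602)^3:
P(M) = 0.398^3 = 0.063045
P(M+2) = 3 × 0.398^2 × 0.602^1 = 0.286078
P(M+4) = 3 × 0.398^1 × 0.602^2 = 0.432710
P(M+6) = 0.602^3 = 0.218167
The M+4 peak is largest (0.432710); scaling to 100 gives 14.6 : 66.1 : 100.0 : 50.4.

14.6 : 66.1 : 100.0 : 50.4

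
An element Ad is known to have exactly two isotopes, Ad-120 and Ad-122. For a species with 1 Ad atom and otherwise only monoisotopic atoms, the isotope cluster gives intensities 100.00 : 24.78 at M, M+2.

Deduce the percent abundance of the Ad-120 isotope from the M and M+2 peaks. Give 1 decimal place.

80.1%

If p is the fraction of Ad that is Ad-120, then I(M+2)/I(M) = [C(1,1)·p^0·(1−p)] / p^1 = 1·(1−p)/p = 24.78/100.00 = 0.2478
(1−p)/p = 0.2478/1 = 0.2478  ⇒  p = 1/(1 + 0.2478) = 0.8014
Ad-120: 80.1%, Ad-122: 19.9%.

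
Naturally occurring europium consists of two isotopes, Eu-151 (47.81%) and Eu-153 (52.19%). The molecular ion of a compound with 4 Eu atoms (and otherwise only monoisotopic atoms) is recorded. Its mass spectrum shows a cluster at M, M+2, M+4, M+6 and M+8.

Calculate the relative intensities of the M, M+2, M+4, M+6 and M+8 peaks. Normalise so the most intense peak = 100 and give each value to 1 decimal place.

14.0 : 61.1 : 100.0 : 72.8 : 19.9

Each Eu atom is independently Eu-151 (p = 0.4781) or Eu-153 (q = 0.5219); the cluster is the binomial expansion (p + q)^4.
P(M) = 0.4781^4 = 0.052249
P(M+2) = 4 × 0.4781^3 × 0.5219^1 = 0.228141
P(M+4) = 6 × 0.4781^2 × 0.5219^2 = 0.373563
P(M+6) = 4 × 0.4781^1 × 0.5219^3 = 0.271857
P(M+8) = 0.5219^4 = 0.074191
The M+4 peak is largest (0.373563); scaling to 100 gives 14.0 : 61.1 : 100.0 : 72.8 : 19.9.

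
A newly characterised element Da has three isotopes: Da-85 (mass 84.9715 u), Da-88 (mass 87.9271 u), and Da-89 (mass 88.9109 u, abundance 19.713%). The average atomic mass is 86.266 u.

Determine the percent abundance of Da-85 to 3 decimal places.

The remaining 80.287% is split between Da-85 (fraction x) and Da-88 (fraction 0.80287 − x).
Substituting: 84.9715x + 87.9271(0.80287 − x) = 68.738994283
(84.9715 − 87.9271)x = -1.855036494  ⇒  x = 0.62763, y = 0.17524
Da-85: 62.763%, Da-88: 17.524%.

62.763%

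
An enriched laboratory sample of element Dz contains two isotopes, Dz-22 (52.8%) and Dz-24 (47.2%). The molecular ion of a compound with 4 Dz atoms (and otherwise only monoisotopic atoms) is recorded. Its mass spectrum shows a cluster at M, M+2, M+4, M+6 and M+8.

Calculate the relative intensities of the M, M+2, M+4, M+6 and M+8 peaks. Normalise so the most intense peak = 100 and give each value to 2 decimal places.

Each Dz atom is independently Dz-22 (p = 0.528) or Dz-24 (q = 0.472); the cluster is the binomial expansion (p + q)^4.
P(M) = 0.528^4 = 0.077721
P(M+2) = 4 × 0.528^3 × 0.472^1 = 0.277910
P(M+4) = 6 × 0.528^2 × 0.472^2 = 0.372652
P(M+6) = 4 × 0.528^1 × 0.472^3 = 0.222085
P(M+8) = 0.472^4 = 0.049633
The M+4 peak is largest (0.372652); scaling to 100 gives 20.86 : 74.58 : 100.00 : 59.60 : 13.32.

20.86 : 74.58 : 100.00 : 59.60 : 13.32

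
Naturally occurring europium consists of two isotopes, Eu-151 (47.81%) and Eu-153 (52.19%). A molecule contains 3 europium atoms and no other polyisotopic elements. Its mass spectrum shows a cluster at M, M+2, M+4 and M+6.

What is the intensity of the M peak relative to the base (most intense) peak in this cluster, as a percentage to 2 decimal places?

27.97%

Binomial terms of (0.4781 + 0.5219)^3: M 0.1093, M+2 0.3579, M+4 0.3907, M+6 0.1422 → M+4 is the base peak.
P(M+4) = C(3,2) × 0.4781^1 × 0.5219^2 = 3 × 0.4781 × 0.27237961 = 0.390674 (base)
P(M) = C(3,0) × 0.4781^3 × 0.5219^0 = 1 × 0.10928391 × 1.0000 = 0.109284
Relative intensity = 0.109284 / 0.390674 × 100 = 27.97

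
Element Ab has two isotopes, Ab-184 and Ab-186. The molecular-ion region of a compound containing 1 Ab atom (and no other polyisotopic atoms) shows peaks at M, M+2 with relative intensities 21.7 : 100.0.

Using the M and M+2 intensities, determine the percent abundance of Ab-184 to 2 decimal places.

17.83%

Let p = fractional abundance of Ab-184. I(M+2)/I(M) = [C(1,1)·p^0·(1−p)] / p^1 = 1·(1−p)/p = 100.0/21.7 = 4.6083
(1−p)/p = 4.6083/1 = 4.6083  ⇒  p = 1/(1 + 4.6083) = 0.1783
Ab-184: 17.83%, Ab-186: 82.17%.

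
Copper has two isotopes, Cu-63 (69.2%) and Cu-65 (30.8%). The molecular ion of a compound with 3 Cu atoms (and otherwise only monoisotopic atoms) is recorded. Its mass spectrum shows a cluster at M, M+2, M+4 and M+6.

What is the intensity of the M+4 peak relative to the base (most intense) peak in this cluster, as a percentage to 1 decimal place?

Term probabilities: M 0.3314, M+2 0.4425, M+4 0.1969, M+6 0.0292. Base peak = M+2.
P(M+2) = C(3,1) × 0.692^2 × 0.308^1 = 3 × 0.478864 × 0.3080 = 0.442470 (base)
P(M+4) = C(3,2) × 0.692^1 × 0.308^2 = 3 × 0.6920 × 0.094864 = 0.196938
Relative intensity = 0.196938 / 0.442470 × 100 = 44.5

44.5%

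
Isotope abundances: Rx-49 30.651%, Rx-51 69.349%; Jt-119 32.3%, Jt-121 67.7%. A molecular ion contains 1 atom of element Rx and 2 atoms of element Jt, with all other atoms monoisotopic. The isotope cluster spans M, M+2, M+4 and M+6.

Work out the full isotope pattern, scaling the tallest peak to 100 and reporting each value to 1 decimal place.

7.2 : 46.5 : 100.0 : 71.6

Element Rx pattern (n=1): 0.30651 : 0.69349
Element Jt pattern (n=2): 0.104329 : 0.437342 : 0.458329
Convolve the two distributions (both contribute in 2-u steps):
  M: 0.30651×0.104329 = 0.031978
  M+2: 0.30651×0.437342 + 0.69349×0.104329 = 0.206401
  M+4: 0.30651×0.458329 + 0.69349×0.437342 = 0.443775
  M+6: 0.69349×0.458329 = 0.317847
Scale to base peak (0.443775) = 100: 7.2 : 46.5 : 100.0 : 71.6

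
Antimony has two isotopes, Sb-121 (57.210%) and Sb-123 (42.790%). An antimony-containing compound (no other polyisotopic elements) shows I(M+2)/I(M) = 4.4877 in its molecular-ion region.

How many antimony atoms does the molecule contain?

6

For n independent Sb atoms, I(M+2)/I(M) = n · (abundance Sb-123) / (abundance Sb-121) = n · 0.42790/0.57210.
n = 4.4877 × 0.57210/0.42790 = 6.00 ≈ 6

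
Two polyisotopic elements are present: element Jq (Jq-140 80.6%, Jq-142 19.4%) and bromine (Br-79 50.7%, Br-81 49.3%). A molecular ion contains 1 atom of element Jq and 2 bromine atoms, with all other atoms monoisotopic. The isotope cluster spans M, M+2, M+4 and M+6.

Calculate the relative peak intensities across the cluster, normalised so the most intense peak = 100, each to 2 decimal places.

45.76 : 100.00 : 64.68 : 10.41

Element Jq pattern (n=1): 0.8060 : 0.1940
Bromine pattern (n=2): 0.257049 : 0.499902 : 0.243049
Convolve the two distributions (both contribute in 2-u steps):
  M: 0.8060×0.257049 = 0.207181
  M+2: 0.8060×0.499902 + 0.1940×0.257049 = 0.452789
  M+4: 0.8060×0.243049 + 0.1940×0.499902 = 0.292878
  M+6: 0.1940×0.243049 = 0.047152
Scale to base peak (0.452789) = 100: 45.76 : 100.00 : 64.68 : 10.41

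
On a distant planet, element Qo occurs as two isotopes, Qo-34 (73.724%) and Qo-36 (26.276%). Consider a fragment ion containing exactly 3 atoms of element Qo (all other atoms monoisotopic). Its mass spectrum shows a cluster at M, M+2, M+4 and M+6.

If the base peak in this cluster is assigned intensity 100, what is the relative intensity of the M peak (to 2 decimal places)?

93.53

Term probabilities: M 0.4007, M+2 0.4284, M+4 0.1527, M+6 0.0181. Base peak = M+2.
P(M+2) = C(3,1) × 0.73724^2 × 0.26276^1 = 3 × 0.54352282 × 0.26276 = 0.428448 (base)
P(M) = C(3,0) × 0.73724^3 × 0.26276^0 = 1 × 0.40070676 × 1.0000 = 0.400707
Relative intensity = 0.400707 / 0.428448 × 100 = 93.53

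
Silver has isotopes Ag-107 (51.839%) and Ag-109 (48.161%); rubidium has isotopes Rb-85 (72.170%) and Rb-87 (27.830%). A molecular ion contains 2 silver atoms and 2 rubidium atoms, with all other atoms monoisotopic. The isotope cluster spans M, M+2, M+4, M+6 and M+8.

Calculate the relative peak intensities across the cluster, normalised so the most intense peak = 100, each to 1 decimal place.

38.0 : 100.0 : 93.0 : 35.8 : 4.9

Silver pattern (n=2): 0.26872819 : 0.49932362 : 0.23194819
Rubidium pattern (n=2): 0.52085089 : 0.40169822 : 0.07745089
Convolve the two distributions (both contribute in 2-u steps):
  M: 0.26872819×0.52085089 = 0.139967
  M+2: 0.26872819×0.40169822 + 0.49932362×0.52085089 = 0.368021
  M+4: 0.26872819×0.07745089 + 0.49932362×0.40169822 + 0.23194819×0.52085089 = 0.342201
  M+6: 0.49932362×0.07745089 + 0.23194819×0.40169822 = 0.131846
  M+8: 0.23194819×0.07745089 = 0.017965
Scale to base peak (0.368021) = 100: 38.0 : 100.0 : 93.0 : 35.8 : 4.9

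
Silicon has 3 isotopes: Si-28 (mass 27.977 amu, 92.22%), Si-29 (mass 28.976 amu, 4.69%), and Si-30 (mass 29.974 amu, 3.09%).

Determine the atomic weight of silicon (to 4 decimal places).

The abundance-weighted mean is 0.9222 × 27.977 + 0.0469 × 28.976 + 0.0309 × 29.974
= 25.80039 + 1.35897 + 0.92620 = 28.08556 amu

28.0856 amu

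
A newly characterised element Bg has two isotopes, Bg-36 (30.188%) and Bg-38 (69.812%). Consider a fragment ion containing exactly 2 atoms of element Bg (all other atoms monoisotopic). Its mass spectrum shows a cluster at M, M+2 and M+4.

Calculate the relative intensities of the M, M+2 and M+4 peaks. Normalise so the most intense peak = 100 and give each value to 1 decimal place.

The 2 Bg atoms are independent, so intensities follow the terms of (0.30188 + 0.69812)^2.
P(M) = 0.30188^2 = 0.091132
P(M+2) = 2 × 0.30188^1 × 0.69812^1 = 0.421497
P(M+4) = 0.69812^2 = 0.487372
The M+4 peak is largest (0.487372); scaling to 100 gives 18.7 : 86.5 : 100.0.

18.7 : 86.5 : 100.0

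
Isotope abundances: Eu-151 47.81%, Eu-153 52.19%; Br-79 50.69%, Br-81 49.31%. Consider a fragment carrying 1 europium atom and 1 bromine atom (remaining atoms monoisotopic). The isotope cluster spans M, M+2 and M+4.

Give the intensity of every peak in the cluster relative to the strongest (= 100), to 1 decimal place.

48.4 : 100.0 : 51.4

Europium pattern (n=1): 0.4781 : 0.5219
Bromine pattern (n=1): 0.5069 : 0.4931
Convolve the two distributions (both contribute in 2-u steps):
  M: 0.4781×0.5069 = 0.242349
  M+2: 0.4781×0.4931 + 0.5219×0.5069 = 0.500302
  M+4: 0.5219×0.4931 = 0.257349
Scale to base peak (0.500302) = 100: 48.4 : 100.0 : 51.4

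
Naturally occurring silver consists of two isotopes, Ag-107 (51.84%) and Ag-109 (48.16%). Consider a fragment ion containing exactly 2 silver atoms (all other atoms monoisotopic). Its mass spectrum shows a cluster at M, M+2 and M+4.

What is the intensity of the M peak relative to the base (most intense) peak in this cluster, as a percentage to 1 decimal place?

Binomial terms of (0.5184 + 0.4816)^2: M 0.2687, M+2 0.4993, M+4 0.2319 → M+2 is the base peak.
P(M+2) = C(2,1) × 0.5184^1 × 0.4816^1 = 2 × 0.5184 × 0.4816 = 0.499323 (base)
P(M) = C(2,0) × 0.5184^2 × 0.4816^0 = 1 × 0.26873856 × 1.0000 = 0.268739
Relative intensity = 0.268739 / 0.499323 × 100 = 53.8

53.8%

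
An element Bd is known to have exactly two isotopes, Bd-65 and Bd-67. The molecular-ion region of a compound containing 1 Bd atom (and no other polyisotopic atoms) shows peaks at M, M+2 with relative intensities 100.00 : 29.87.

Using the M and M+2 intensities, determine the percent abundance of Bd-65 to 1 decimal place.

Write p for the Bd-65 fraction. I(M+2)/I(M) = [C(1,1)·p^0·(1−p)] / p^1 = 1·(1−p)/p = 29.87/100.00 = 0.2987
(1−p)/p = 0.2987/1 = 0.2987  ⇒  p = 1/(1 + 0.2987) = 0.7700
Bd-65: 77.0%, Bd-67: 23.0%.

77.0%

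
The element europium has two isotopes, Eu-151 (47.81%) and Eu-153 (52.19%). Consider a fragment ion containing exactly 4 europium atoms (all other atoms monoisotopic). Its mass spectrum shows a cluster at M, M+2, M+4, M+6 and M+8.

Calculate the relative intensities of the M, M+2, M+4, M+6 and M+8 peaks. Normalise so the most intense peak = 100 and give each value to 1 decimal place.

14.0 : 61.1 : 100.0 : 72.8 : 19.9

The 4 Eu atoms are independent, so intensities follow the terms of (0.4781 + 0.5219)^4.
P(M) = 0.4781^4 = 0.052249
P(M+2) = 4 × 0.4781^3 × 0.5219^1 = 0.228141
P(M+4) = 6 × 0.4781^2 × 0.5219^2 = 0.373563
P(M+6) = 4 × 0.4781^1 × 0.5219^3 = 0.271857
P(M+8) = 0.5219^4 = 0.074191
The M+4 peak is largest (0.373563); scaling to 100 gives 14.0 : 61.1 : 100.0 : 72.8 : 19.9.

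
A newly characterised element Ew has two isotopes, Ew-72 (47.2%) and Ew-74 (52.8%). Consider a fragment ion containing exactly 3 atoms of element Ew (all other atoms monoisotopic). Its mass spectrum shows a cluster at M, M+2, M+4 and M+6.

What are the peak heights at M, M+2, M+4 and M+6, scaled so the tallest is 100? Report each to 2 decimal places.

Expanding (0.472 + 0.528)^3:
P(M) = 0.472^3 = 0.105154
P(M+2) = 3 × 0.472^2 × 0.528^1 = 0.352890
P(M+4) = 3 × 0.472^1 × 0.528^2 = 0.394758
P(M+6) = 0.528^3 = 0.147198
The M+4 peak is largest (0.394758); scaling to 100 gives 26.64 : 89.39 : 100.00 : 37.29.

26.64 : 89.39 : 100.00 : 37.29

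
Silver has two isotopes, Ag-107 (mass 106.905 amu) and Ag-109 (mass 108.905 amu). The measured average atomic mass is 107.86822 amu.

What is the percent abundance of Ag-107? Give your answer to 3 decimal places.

Let x be the fractional abundance of Ag-107; then Ag-109 has abundance 1 − x.
106.905·x + 108.905·(1 − x) = 107.86822
(106.905 − 108.905)·x = 107.86822 − 108.905
x = -1.03678 / -2.000 = 0.51839 → 51.839% Ag-107, 48.161% Ag-109.

51.839%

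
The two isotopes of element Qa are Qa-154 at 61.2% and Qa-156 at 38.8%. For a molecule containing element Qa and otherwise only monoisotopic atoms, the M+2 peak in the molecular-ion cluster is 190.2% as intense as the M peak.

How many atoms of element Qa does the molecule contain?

The M+2/M ratio from n Qa atoms is n · q/p = n · 0.388/0.612.
n = 1.902 × 0.612/0.388 = 3.00 ≈ 3

3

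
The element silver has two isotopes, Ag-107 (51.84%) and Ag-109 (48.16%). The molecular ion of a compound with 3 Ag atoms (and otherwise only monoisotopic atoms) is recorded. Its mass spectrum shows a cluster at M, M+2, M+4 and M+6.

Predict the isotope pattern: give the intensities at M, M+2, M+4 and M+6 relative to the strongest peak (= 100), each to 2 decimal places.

The 3 Ag atoms are independent, so intensities follow the terms of (0.5184 + 0.4816)^3.
P(M) = 0.5184^3 = 0.139314
P(M+2) = 3 × 0.5184^2 × 0.4816^1 = 0.388273
P(M+4) = 3 × 0.5184^1 × 0.4816^2 = 0.360711
P(M+6) = 0.4816^3 = 0.111702
The M+2 peak is largest (0.388273); scaling to 100 gives 35.88 : 100.00 : 92.90 : 28.77.

35.88 : 100.00 : 92.90 : 28.77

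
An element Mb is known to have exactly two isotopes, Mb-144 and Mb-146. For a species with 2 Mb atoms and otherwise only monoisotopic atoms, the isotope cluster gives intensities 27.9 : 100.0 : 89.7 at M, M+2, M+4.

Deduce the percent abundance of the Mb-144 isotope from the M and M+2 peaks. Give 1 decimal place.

35.8%

Write p for the Mb-144 fraction. I(M+2)/I(M) = [C(2,1)·p^1·(1−p)] / p^2 = 2·(1−p)/p = 100.0/27.9 = 3.5842
(1−p)/p = 3.5842/2 = 1.7921  ⇒  p = 1/(1 + 1.7921) = 0.3582
Mb-144: 35.8%, Mb-146: 64.2%.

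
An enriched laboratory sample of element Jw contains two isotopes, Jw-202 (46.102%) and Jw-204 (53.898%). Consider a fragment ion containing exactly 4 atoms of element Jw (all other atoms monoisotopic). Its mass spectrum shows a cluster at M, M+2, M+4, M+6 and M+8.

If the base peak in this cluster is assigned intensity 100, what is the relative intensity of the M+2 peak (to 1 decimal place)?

57.0

Binomial terms of (0.46102 + 0.53898)^4: M 0.0452, M+2 0.2112, M+4 0.3705, M+6 0.2887, M+8 0.0844 → M+4 is the base peak.
P(M+4) = C(4,2) × 0.46102^2 × 0.53898^2 = 6 × 0.21253944 × 0.29049944 = 0.370456 (base)
P(M+2) = C(4,1) × 0.46102^3 × 0.53898^1 = 4 × 0.09798493 × 0.53898 = 0.211248
Relative intensity = 0.211248 / 0.370456 × 100 = 57.0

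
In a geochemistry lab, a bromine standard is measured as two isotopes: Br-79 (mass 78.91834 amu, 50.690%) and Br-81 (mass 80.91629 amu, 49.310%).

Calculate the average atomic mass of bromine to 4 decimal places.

Ar = Σ fᵢ·mᵢ = 0.50690 × 78.91834 + 0.49310 × 80.91629
= 40.003707 + 39.899823 = 79.903530 amu

79.9035 amu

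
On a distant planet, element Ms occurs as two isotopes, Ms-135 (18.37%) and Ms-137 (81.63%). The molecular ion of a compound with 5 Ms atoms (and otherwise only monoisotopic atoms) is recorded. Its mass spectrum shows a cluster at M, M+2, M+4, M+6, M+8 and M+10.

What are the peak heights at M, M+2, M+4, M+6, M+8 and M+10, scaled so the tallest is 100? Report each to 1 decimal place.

Expanding (0.1837 + 0.8163)^5:
P(M) = 0.1837^5 = 0.000209
P(M+2) = 5 × 0.1837^4 × 0.8163^1 = 0.004648
P(M+4) = 10 × 0.1837^3 × 0.8163^2 = 0.041307
P(M+6) = 10 × 0.1837^2 × 0.8163^3 = 0.183556
P(M+8) = 5 × 0.1837^1 × 0.8163^4 = 0.407829
P(M+10) = 0.8163^5 = 0.362451
The M+8 peak is largest (0.407829); scaling to 100 gives 0.1 : 1.1 : 10.1 : 45.0 : 100.0 : 88.9.

0.1 : 1.1 : 10.1 : 45.0 : 100.0 : 88.9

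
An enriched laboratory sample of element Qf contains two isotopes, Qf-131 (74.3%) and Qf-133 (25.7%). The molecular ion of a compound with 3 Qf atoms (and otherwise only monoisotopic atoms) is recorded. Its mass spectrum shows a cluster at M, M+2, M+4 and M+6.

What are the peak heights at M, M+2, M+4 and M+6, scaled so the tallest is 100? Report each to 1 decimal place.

Each Qf atom is independently Qf-131 (p = 0.743) or Qf-133 (q = 0.257); the cluster is the binomial expansion (p + q)^3.
P(M) = 0.743^3 = 0.410172
P(M+2) = 3 × 0.743^2 × 0.257^1 = 0.425630
P(M+4) = 3 × 0.743^1 × 0.257^2 = 0.147223
P(M+6) = 0.257^3 = 0.016975
The M+2 peak is largest (0.425630); scaling to 100 gives 96.4 : 100.0 : 34.6 : 4.0.

96.4 : 100.0 : 34.6 : 4.0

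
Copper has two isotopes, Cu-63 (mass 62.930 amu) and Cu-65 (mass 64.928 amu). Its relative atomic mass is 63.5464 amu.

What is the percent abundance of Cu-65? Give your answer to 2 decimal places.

With x = fraction of Cu-63 (so Cu-65 is 1 − x):
62.930·x + 64.928·(1 − x) = 63.5464
(62.930 − 64.928)·x = 63.5464 − 64.928
x = -1.3816 / -1.998 = 0.69149 → 69.15% Cu-63, 30.85% Cu-65.

30.85%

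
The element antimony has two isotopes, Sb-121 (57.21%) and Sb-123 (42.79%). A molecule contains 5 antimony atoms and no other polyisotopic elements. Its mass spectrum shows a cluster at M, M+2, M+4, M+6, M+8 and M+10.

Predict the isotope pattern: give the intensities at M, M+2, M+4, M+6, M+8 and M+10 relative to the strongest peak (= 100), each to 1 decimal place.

17.9 : 66.8 : 100.0 : 74.8 : 28.0 : 4.2

Each Sb atom is independently Sb-121 (p = 0.5721) or Sb-123 (q = 0.4279); the cluster is the binomial expansion (p + q)^5.
P(M) = 0.5721^5 = 0.061286
P(M+2) = 5 × 0.5721^4 × 0.4279^1 = 0.229192
P(M+4) = 10 × 0.5721^3 × 0.4279^2 = 0.342847
P(M+6) = 10 × 0.5721^2 × 0.4279^3 = 0.256431
P(M+8) = 5 × 0.5721^1 × 0.4279^4 = 0.095898
P(M+10) = 0.4279^5 = 0.014345
The M+4 peak is largest (0.342847); scaling to 100 gives 17.9 : 66.8 : 100.0 : 74.8 : 28.0 : 4.2.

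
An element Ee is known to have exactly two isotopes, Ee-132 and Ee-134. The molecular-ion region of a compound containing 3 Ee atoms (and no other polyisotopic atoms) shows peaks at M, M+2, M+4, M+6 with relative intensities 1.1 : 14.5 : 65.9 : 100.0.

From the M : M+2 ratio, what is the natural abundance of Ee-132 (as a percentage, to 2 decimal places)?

18.54%

Write p for the Ee-132 fraction. I(M+2)/I(M) = [C(3,1)·p^2·(1−p)] / p^3 = 3·(1−p)/p = 14.5/1.1 = 13.1818
(1−p)/p = 13.1818/3 = 4.3939  ⇒  p = 1/(1 + 4.3939) = 0.1854
Ee-132: 18.54%, Ee-134: 81.46%.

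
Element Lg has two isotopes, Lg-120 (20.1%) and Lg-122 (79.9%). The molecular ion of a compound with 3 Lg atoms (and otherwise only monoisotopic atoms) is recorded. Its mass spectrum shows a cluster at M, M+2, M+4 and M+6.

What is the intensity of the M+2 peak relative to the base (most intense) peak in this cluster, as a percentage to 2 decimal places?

Term probabilities: M 0.0081, M+2 0.0968, M+4 0.3850, M+6 0.5101. Base peak = M+6.
P(M+6) = C(3,3) × 0.201^0 × 0.799^3 = 1 × 1.0000 × 0.5100824 = 0.510082 (base)
P(M+2) = C(3,1) × 0.201^2 × 0.799^1 = 3 × 0.040401 × 0.7990 = 0.096841
Relative intensity = 0.096841 / 0.510082 × 100 = 18.99

18.99%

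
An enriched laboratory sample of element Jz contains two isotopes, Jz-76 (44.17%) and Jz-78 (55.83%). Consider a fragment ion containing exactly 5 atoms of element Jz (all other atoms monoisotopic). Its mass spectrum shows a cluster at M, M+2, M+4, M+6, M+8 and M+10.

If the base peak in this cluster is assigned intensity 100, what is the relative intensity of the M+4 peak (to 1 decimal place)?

Binomial terms of (0.4417 + 0.5583)^5: M 0.0168, M+2 0.1063, M+4 0.2686, M+6 0.3395, M+8 0.2146, M+10 0.0542 → M+6 is the base peak.
P(M+6) = C(5,3) × 0.4417^2 × 0.5583^3 = 10 × 0.19509889 × 0.17402149 = 0.339514 (base)
P(M+4) = C(5,2) × 0.4417^3 × 0.5583^2 = 10 × 0.08617518 × 0.31169889 = 0.268607
Relative intensity = 0.268607 / 0.339514 × 100 = 79.1

79.1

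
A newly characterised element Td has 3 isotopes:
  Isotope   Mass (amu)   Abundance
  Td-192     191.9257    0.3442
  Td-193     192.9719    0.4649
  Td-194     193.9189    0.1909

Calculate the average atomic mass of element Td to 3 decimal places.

192.793 amu

Average mass = Σ (abundance × isotope mass) = 0.3442 × 191.9257 + 0.4649 × 192.9719 + 0.1909 × 193.9189
= 66.06083 + 89.71264 + 37.01912 = 192.79259 amu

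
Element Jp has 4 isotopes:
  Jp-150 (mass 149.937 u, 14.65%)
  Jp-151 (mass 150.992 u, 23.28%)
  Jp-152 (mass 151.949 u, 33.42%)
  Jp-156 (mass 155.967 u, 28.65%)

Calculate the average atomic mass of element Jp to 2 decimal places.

152.58 u

Ar = Σ fᵢ·mᵢ = 0.1465 × 149.937 + 0.2328 × 150.992 + 0.3342 × 151.949 + 0.2865 × 155.967
= 21.9658 + 35.1509 + 50.7814 + 44.6845 = 152.5826 u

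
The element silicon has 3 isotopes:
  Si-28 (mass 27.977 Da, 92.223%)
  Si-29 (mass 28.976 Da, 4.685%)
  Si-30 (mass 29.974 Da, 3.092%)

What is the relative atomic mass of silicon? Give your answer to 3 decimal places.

28.086 Da

The abundance-weighted mean is 0.92223 × 27.977 + 0.04685 × 28.976 + 0.03092 × 29.974
= 25.8012 + 1.3575 + 0.9268 = 28.0855 Da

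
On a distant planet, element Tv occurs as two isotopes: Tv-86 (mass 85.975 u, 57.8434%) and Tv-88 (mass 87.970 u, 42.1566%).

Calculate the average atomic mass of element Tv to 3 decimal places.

86.816 u

Average mass = Σ (abundance × isotope mass) = 0.578434 × 85.975 + 0.421566 × 87.970
= 49.7309 + 37.0852 = 86.8161 u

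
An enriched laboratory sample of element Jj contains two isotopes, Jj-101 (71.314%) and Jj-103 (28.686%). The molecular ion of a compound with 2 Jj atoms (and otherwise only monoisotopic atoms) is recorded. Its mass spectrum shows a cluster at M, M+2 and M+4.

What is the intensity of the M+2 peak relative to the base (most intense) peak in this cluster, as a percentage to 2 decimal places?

Binomial terms of (0.71314 + 0.28686)^2: M 0.5086, M+2 0.4091, M+4 0.0823 → M is the base peak.
P(M) = C(2,0) × 0.71314^2 × 0.28686^0 = 1 × 0.50856866 × 1.0000 = 0.508569 (base)
P(M+2) = C(2,1) × 0.71314^1 × 0.28686^1 = 2 × 0.71314 × 0.28686 = 0.409143
Relative intensity = 0.409143 / 0.508569 × 100 = 80.45

80.45%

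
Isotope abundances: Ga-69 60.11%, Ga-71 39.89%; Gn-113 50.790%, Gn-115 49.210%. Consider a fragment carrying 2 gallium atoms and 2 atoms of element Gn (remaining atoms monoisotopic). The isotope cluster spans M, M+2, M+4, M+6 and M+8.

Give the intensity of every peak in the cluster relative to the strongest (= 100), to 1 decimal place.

Gallium pattern (n=2): 0.36132121 : 0.47955758 : 0.15912121
Element Gn pattern (n=2): 0.25796241 : 0.49987518 : 0.24216241
Convolve the two distributions (both contribute in 2-u steps):
  M: 0.36132121×0.25796241 = 0.093207
  M+2: 0.36132121×0.49987518 + 0.47955758×0.25796241 = 0.304323
  M+4: 0.36132121×0.24216241 + 0.47955758×0.49987518 + 0.15912121×0.25796241 = 0.368265
  M+6: 0.47955758×0.24216241 + 0.15912121×0.49987518 = 0.195672
  M+8: 0.15912121×0.24216241 = 0.038533
Scale to base peak (0.368265) = 100: 25.3 : 82.6 : 100.0 : 53.1 : 10.5

25.3 : 82.6 : 100.0 : 53.1 : 10.5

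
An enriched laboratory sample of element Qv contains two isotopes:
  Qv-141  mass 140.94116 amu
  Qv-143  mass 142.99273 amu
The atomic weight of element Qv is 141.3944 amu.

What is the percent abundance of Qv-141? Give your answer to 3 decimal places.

77.908%

Let x be the fractional abundance of Qv-141; then Qv-143 has abundance 1 − x.
140.94116·x + 142.99273·(1 − x) = 141.3944
(140.94116 − 142.99273)·x = 141.3944 − 142.99273
x = -1.59833 / -2.05157 = 0.77908 → 77.908% Qv-141, 22.092% Qv-143.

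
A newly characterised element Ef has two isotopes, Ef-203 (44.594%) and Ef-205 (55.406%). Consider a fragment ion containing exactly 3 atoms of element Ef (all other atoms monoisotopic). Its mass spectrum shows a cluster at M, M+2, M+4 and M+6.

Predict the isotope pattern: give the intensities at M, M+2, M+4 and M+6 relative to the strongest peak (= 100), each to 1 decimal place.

The 3 Ef atoms are independent, so intensities follow the terms of (0.44594 + 0.55406)^3.
P(M) = 0.44594^3 = 0.088681
P(M+2) = 3 × 0.44594^2 × 0.55406^1 = 0.330545
P(M+4) = 3 × 0.44594^1 × 0.55406^2 = 0.410687
P(M+6) = 0.55406^3 = 0.170087
The M+4 peak is largest (0.410687); scaling to 100 gives 21.6 : 80.5 : 100.0 : 41.4.

21.6 : 80.5 : 100.0 : 41.4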